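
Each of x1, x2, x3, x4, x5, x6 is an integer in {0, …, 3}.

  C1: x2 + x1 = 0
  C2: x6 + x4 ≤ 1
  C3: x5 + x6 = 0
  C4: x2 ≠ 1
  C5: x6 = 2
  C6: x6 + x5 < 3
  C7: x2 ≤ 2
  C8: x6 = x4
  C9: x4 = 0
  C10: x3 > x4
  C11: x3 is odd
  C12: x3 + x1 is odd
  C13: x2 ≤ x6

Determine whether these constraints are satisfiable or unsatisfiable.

Constraint 5 fixes x6 = 2 and constraint 9 fixes x4 = 0, but constraint 8 requires x6 = x4. Since 2 ≠ 0, contradiction.

Unsatisfiable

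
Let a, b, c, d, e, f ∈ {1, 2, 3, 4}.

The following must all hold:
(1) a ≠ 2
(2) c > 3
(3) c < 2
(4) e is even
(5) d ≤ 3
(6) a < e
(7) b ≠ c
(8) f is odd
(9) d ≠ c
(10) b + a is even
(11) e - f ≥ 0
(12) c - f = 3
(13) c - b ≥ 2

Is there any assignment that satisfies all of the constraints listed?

From constraint 2: c ≥ 4. From constraint 3: c ≤ 1. But 1 < 4, so no value of c works.

Unsatisfiable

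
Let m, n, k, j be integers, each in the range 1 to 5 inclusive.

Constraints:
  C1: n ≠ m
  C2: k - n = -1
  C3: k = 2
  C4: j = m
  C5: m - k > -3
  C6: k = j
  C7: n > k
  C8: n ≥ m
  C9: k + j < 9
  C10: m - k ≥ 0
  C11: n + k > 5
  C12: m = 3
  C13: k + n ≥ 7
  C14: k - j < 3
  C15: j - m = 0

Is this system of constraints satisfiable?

Unsatisfiable

Constraint 3 fixes k = 2 and constraint 12 fixes m = 3. Constraints 4 and 6 give k = j = m, so k = m. But 2 ≠ 3 — contradiction.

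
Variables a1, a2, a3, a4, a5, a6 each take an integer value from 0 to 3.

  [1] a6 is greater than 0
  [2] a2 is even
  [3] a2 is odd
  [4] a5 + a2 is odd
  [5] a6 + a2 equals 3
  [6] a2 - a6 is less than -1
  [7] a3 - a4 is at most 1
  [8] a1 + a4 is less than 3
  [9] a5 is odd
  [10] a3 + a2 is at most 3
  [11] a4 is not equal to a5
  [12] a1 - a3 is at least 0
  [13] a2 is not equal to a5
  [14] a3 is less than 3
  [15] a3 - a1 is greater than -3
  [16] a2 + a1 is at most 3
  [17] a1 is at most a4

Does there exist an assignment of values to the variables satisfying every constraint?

Constraint 9 makes a5 odd and constraint 3 makes a2 odd, so a5 + a2 must be even. Constraint 4 says a5 + a2 is odd — contradiction.

Unsatisfiable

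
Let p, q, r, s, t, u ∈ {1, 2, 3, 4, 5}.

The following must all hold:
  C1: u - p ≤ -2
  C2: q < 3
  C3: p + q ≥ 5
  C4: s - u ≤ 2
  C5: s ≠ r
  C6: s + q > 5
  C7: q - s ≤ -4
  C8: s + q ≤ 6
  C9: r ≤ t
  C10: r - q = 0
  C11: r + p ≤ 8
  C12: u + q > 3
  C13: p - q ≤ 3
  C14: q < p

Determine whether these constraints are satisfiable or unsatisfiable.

Constraints 1, 4, 7, and 13 give q − p ≥ -3, p − u ≥ 2, u − s ≥ -2, s − q ≥ 4.
Adding all 4 inequalities: the left sides telescope to 0, and the right sides sum to (-3) + 2 + (-2) + 4 = 1. So 0 ≥ 1, which is false.

Unsatisfiable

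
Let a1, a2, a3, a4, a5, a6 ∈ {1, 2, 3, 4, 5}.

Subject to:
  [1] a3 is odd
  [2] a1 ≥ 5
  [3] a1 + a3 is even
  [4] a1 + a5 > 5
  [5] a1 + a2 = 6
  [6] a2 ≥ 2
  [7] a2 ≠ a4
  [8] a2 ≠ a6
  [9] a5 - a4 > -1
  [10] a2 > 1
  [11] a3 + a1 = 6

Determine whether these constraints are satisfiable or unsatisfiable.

From constraint 2: a1 ≥ 5. From constraint 6: a2 ≥ 2. Hence a1 + a2 ≥ 7. But constraint 5 requires a1 + a2 = 6, and 6 < 7. Contradiction.

Unsatisfiable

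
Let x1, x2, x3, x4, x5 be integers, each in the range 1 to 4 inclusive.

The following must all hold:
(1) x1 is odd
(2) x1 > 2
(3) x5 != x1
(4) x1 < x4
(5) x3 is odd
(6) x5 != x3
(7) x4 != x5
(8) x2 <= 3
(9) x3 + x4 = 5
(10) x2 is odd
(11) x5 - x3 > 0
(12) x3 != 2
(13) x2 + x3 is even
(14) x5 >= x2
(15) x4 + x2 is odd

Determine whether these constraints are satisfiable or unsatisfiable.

Setting (x1, x2, x3, x4, x5) = (3, 1, 1, 4, 2) satisfies everything: constraint 1: x1 = 3 is odd; constraint 9: x3 + x4 = 5; constraint 11: x5 - x3 = 1, and the others follow.

Satisfiable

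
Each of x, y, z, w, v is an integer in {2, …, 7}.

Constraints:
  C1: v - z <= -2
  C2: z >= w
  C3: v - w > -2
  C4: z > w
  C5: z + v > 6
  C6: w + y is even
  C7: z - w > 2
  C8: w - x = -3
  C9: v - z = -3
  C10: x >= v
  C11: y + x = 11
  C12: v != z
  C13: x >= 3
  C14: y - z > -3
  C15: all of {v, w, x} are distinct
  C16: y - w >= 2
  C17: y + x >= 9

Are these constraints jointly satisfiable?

The assignment x = 5, y = 6, z = 6, w = 2, v = 3 works:
  constraint 1 holds since v - z = -3.
  constraint 3 holds since v - w = 1.
The rest check out directly.

Satisfiable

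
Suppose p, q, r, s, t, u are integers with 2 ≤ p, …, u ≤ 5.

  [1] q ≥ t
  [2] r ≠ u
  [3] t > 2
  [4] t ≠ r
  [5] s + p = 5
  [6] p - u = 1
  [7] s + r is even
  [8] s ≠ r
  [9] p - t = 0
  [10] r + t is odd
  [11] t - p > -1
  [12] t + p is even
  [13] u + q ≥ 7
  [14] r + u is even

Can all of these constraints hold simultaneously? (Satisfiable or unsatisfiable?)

Satisfiable

Try p = 3, q = 5, r = 4, s = 2, t = 3, u = 2.
Check constraint 5: s + p = 5; constraint 6: p - u = 1. The remaining constraints are straightforward to verify.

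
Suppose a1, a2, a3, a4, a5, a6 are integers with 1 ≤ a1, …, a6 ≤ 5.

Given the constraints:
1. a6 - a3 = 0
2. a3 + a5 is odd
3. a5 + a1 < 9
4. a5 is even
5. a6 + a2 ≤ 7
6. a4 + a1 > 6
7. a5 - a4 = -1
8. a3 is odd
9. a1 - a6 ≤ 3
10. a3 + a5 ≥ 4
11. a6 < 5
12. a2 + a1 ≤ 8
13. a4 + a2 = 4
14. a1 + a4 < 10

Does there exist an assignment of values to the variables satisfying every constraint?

Satisfiable

Try a1 = 5, a2 = 1, a3 = 3, a4 = 3, a5 = 2, a6 = 3.
Check constraint 1: a6 - a3 = 0; constraint 3: a5 + a1 = 7; constraint 5: a6 + a2 = 4. The remaining constraints are straightforward to verify.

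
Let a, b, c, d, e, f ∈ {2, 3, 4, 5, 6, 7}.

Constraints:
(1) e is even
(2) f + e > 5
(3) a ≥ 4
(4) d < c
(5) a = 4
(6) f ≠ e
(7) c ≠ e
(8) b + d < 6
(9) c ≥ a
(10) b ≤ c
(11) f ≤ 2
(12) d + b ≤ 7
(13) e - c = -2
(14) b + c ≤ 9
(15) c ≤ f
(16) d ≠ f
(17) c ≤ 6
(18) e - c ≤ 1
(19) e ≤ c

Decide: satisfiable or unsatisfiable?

From constraints 3 and 9: c ≥ a and a ≥ 4, so c ≥ 4. From constraints 11 and 15: c ≤ f and f ≤ 2, so c ≤ 2. But 2 < 4, so no value of c works.

Unsatisfiable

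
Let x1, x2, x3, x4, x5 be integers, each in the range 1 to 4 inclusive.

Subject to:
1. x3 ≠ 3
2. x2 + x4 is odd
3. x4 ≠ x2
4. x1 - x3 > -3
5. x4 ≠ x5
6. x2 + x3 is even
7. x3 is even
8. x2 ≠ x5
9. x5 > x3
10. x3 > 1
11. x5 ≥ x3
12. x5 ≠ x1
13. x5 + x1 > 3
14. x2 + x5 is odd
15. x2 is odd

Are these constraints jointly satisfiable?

Unsatisfiable

Constraint 15 makes x2 odd and constraint 7 makes x3 even, so x2 + x3 must be odd. Constraint 6 says x2 + x3 is even — contradiction.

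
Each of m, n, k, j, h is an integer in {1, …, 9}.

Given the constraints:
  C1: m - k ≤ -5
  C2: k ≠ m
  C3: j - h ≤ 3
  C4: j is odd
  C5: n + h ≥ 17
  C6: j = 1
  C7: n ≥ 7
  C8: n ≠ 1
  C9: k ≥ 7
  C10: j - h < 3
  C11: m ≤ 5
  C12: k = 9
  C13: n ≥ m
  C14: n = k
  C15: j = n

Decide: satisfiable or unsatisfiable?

Unsatisfiable

Constraint 6 fixes j = 1 and constraint 12 fixes k = 9. Constraints 14 and 15 give j = n = k, so j = k. But 1 ≠ 9 — contradiction.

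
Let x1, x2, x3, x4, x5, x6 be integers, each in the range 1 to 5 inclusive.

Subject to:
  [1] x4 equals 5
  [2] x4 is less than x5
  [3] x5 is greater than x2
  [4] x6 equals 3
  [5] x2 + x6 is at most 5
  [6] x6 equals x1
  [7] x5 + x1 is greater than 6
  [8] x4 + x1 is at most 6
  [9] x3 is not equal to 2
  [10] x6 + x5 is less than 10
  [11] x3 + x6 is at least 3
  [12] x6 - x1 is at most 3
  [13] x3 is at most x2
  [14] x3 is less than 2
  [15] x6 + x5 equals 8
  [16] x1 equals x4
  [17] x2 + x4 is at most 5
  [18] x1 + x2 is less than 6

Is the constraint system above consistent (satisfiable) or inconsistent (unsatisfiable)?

Unsatisfiable

Constraint 4 fixes x6 = 3 and constraint 1 fixes x4 = 5. Constraints 6 and 16 give x6 = x1 = x4, so x6 = x4. But 3 ≠ 5 — contradiction.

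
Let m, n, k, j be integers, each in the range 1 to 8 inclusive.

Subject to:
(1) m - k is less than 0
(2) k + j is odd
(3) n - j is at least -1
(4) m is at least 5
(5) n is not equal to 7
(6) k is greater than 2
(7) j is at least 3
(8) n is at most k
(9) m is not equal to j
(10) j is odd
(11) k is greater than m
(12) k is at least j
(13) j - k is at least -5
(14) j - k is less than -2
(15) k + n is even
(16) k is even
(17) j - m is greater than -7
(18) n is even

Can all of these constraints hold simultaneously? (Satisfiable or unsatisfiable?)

Take m = 7, n = 4, k = 8, j = 3. Then constraint 1: m - k = -1; constraint 3: n - j = 1, and every other listed constraint is also met.

Satisfiable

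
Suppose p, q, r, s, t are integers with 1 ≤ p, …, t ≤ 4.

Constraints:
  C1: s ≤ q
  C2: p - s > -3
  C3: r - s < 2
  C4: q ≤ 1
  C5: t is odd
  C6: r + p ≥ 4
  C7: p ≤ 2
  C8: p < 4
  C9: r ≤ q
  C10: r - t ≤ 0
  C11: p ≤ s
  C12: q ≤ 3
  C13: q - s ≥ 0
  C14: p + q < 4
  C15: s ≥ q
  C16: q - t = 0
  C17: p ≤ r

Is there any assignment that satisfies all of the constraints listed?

From constraints 4 and 9: r ≤ q ≤ 1. From constraint 7: p ≤ 2. Hence r + p ≤ 3. But constraint 6 requires r + p ≥ 4, and 4 > 3. Contradiction.

Unsatisfiable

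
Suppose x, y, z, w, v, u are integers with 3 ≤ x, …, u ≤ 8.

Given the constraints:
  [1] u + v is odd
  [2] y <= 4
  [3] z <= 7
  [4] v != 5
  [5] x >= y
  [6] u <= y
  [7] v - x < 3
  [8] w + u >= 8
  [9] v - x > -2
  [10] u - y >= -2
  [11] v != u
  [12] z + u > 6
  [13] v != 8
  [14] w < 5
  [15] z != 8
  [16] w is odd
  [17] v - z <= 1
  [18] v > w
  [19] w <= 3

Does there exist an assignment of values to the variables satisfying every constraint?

Unsatisfiable

From constraint 19: w ≤ 3. From constraints 2 and 6: u ≤ y ≤ 4. Hence w + u ≤ 7. But constraint 8 requires w + u ≥ 8, and 8 > 7. Contradiction.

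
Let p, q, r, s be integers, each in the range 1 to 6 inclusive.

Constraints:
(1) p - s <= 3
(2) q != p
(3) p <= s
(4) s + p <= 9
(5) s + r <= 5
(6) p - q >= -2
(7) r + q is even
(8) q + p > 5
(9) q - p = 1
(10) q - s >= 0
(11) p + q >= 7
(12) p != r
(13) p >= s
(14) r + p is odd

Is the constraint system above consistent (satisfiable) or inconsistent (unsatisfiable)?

The assignment p = 3, q = 4, r = 2, s = 3 works:
  constraint 1 holds since p - s = 0.
  constraint 4 holds since s + p = 6.
The rest check out directly.

Satisfiable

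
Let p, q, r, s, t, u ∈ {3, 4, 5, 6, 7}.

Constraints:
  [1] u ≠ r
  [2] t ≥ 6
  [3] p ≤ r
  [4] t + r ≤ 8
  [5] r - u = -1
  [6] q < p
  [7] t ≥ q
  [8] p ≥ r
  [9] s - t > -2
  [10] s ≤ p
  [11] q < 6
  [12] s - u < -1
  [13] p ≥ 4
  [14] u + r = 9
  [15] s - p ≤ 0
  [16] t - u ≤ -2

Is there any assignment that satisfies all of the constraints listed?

Unsatisfiable

From constraint 2: t ≥ 6. From constraints 3 and 13: r ≥ p ≥ 4. Hence t + r ≥ 10. But constraint 4 requires t + r ≤ 8, and 8 < 10. Contradiction.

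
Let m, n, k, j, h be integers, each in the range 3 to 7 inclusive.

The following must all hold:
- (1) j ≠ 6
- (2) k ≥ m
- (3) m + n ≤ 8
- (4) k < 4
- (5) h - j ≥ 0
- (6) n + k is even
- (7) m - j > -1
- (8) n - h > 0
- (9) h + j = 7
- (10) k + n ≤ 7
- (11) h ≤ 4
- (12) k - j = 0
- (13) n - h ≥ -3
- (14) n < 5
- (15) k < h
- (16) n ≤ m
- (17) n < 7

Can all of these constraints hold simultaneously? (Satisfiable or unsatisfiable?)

Constraints 2, 8, 15, and 16 give n ≤ m, m ≤ k, k < h, h < n. Chaining: n ≤ m ≤ k < h < n, which forces n < n — impossible.

Unsatisfiable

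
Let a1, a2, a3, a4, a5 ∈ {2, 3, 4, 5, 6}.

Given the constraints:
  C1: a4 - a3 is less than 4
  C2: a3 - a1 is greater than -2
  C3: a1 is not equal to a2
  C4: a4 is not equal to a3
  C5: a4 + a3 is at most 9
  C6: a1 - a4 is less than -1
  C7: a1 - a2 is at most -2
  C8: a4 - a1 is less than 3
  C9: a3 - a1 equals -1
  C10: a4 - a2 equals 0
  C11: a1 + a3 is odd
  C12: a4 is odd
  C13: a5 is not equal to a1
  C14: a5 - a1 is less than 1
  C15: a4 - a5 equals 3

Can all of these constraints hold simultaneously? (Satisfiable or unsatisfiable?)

Satisfiable

One satisfying assignment is a1 = 3, a2 = 5, a3 = 2, a4 = 5, a5 = 2.
For the less obvious constraints — constraint 1: a4 - a3 = 3; constraint 2: a3 - a1 = -1; constraint 5: a4 + a3 = 7 — and the others hold by inspection.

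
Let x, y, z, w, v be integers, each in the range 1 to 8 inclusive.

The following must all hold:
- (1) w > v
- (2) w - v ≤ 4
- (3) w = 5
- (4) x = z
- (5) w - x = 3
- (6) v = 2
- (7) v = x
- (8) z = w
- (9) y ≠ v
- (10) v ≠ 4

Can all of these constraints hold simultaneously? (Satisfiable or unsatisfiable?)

Constraint 6 fixes v = 2 and constraint 3 fixes w = 5. Constraints 4, 7, and 8 give v = x = z = w, so v = w. But 2 ≠ 5 — contradiction.

Unsatisfiable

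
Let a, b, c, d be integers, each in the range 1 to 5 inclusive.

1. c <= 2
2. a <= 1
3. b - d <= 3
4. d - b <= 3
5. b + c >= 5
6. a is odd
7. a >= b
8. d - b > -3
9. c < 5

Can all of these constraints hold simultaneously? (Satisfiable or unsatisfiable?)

Unsatisfiable

From constraints 2 and 7: b ≤ a ≤ 1. From constraint 1: c ≤ 2. Hence b + c ≤ 3. But constraint 5 requires b + c ≥ 5, and 5 > 3. Contradiction.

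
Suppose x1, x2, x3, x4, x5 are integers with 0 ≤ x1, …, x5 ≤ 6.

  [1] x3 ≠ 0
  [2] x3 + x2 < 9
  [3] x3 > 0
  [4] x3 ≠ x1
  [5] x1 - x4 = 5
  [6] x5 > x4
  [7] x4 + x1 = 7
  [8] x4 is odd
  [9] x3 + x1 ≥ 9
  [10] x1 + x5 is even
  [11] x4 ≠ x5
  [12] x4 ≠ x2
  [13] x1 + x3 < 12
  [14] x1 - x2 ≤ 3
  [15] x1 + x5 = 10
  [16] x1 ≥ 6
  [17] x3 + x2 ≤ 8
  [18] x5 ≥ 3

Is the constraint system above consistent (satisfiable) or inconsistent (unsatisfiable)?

The assignment x1 = 6, x2 = 3, x3 = 5, x4 = 1, x5 = 4 works:
  constraint 2 holds since x3 + x2 = 8.
  constraint 5 holds since x1 - x4 = 5.
The rest check out directly.

Satisfiable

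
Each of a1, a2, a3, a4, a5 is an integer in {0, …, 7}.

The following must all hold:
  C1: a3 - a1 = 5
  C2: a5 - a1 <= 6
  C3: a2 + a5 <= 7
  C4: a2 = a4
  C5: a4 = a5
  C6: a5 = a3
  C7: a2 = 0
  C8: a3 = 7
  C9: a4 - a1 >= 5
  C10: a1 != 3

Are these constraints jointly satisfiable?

Unsatisfiable

Constraint 7 fixes a2 = 0 and constraint 8 fixes a3 = 7. Constraints 4, 5, and 6 give a2 = a4 = a5 = a3, so a2 = a3. But 0 ≠ 7 — contradiction.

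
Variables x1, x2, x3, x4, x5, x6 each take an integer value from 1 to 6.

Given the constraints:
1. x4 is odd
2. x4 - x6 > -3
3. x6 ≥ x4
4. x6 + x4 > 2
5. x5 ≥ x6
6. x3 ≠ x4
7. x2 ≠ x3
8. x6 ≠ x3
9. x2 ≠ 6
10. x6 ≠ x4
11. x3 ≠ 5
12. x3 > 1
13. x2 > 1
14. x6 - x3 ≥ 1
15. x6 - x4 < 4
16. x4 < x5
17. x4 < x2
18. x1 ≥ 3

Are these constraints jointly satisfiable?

Satisfiable

Setting (x1, x2, x3, x4, x5, x6) = (5, 5, 2, 1, 6, 3) satisfies everything: constraint 2: x4 - x6 = -2; constraint 4: x6 + x4 = 4, and the others follow.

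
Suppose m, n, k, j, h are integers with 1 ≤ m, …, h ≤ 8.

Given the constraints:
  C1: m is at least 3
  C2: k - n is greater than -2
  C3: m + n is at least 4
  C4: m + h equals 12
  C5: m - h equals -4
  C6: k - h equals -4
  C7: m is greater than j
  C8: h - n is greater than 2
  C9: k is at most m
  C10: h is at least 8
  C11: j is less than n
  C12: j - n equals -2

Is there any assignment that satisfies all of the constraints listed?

Take m = 4, n = 3, k = 4, j = 1, h = 8. Then constraint 2: k - n = 1; constraint 3: m + n = 7; constraint 4: m + h = 12, and every other listed constraint is also met.

Satisfiable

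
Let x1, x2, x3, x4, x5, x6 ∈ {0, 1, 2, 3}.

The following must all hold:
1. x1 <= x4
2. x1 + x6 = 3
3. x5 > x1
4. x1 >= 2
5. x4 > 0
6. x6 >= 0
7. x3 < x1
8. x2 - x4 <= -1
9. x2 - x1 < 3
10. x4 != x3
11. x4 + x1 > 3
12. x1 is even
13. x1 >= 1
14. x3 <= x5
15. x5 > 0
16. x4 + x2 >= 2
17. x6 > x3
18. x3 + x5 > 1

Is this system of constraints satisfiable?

Satisfiable

Try x1 = 2, x2 = 2, x3 = 0, x4 = 3, x5 = 3, x6 = 1.
Check constraint 2: x1 + x6 = 3; constraint 8: x2 - x4 = -1; constraint 9: x2 - x1 = 0. The remaining constraints are straightforward to verify.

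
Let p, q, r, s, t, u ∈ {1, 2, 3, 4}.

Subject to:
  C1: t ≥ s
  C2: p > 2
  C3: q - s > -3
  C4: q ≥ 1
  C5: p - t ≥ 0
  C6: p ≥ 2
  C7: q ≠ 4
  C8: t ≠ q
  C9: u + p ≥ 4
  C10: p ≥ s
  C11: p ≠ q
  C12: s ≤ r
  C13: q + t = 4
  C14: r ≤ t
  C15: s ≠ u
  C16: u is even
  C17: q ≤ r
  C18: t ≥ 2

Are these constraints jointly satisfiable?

One satisfying assignment is p = 3, q = 1, r = 3, s = 3, t = 3, u = 4.
For the less obvious constraints — constraint 3: q - s = -2; constraint 5: p - t = 0 — and the others hold by inspection.

Satisfiable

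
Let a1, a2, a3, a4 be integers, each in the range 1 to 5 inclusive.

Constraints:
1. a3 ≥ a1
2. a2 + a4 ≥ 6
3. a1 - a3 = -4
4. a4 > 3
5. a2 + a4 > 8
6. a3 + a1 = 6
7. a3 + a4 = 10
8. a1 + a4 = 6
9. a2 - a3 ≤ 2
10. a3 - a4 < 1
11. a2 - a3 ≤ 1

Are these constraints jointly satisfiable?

Try a1 = 1, a2 = 4, a3 = 5, a4 = 5.
Check constraint 2: a2 + a4 = 9; constraint 3: a1 - a3 = -4; constraint 5: a2 + a4 = 9. The remaining constraints are straightforward to verify.

Satisfiable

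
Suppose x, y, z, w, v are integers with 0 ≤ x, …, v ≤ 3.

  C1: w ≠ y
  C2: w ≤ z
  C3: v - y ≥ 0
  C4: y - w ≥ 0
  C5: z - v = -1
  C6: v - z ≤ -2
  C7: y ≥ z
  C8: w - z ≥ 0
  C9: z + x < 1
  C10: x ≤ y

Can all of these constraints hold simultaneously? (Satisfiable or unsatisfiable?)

Constraints 3, 4, 6, and 8 give v − y ≥ 0, y − w ≥ 0, w − z ≥ 0, z − v ≥ 2.
Adding all 4 inequalities: the left sides telescope to 0, and the right sides sum to 0 + 0 + 0 + 2 = 2. So 0 ≥ 2, which is false.

Unsatisfiable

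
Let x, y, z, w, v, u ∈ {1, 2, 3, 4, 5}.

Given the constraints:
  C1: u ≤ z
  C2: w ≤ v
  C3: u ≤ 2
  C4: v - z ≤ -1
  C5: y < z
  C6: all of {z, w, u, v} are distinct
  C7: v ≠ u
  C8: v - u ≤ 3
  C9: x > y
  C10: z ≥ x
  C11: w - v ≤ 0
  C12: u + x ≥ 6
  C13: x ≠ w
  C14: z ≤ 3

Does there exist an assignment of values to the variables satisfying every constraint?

From constraint 3: u ≤ 2. From constraints 10 and 14: x ≤ z ≤ 3. Hence u + x ≤ 5. But constraint 12 requires u + x ≥ 6, and 6 > 5. Contradiction.

Unsatisfiable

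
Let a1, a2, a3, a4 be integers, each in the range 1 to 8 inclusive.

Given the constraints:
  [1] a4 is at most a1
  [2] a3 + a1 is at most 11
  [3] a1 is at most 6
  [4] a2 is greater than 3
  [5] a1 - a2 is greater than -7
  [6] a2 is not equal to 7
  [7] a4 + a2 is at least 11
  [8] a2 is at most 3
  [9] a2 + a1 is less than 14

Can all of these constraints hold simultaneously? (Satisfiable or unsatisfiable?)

From constraints 1 and 3: a4 ≤ a1 ≤ 6. From constraint 8: a2 ≤ 3. Hence a4 + a2 ≤ 9. But constraint 7 requires a4 + a2 ≥ 11, and 11 > 9. Contradiction.

Unsatisfiable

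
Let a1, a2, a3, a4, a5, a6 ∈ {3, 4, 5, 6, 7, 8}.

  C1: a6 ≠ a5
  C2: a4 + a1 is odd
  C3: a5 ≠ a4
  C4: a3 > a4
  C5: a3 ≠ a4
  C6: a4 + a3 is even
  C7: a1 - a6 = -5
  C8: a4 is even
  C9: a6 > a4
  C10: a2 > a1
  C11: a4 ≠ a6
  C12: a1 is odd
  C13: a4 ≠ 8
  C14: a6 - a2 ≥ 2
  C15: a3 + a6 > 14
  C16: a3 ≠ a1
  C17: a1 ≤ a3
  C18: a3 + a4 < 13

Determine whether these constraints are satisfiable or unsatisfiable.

Satisfiable

One satisfying assignment is a1 = 3, a2 = 4, a3 = 8, a4 = 4, a5 = 3, a6 = 8.
For the less obvious constraints — constraint 7: a1 - a6 = -5; constraint 14: a6 - a2 = 4; constraint 15: a3 + a6 = 16 — and the others hold by inspection.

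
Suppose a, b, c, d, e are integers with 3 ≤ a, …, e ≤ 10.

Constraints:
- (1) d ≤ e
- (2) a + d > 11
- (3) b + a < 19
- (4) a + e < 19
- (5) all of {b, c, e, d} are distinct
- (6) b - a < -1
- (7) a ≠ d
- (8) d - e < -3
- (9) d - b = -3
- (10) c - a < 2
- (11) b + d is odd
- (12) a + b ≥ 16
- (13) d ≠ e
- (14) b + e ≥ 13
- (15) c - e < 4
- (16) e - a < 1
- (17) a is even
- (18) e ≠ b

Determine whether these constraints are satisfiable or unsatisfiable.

Take a = 10, b = 6, c = 10, d = 3, e = 8. Then constraint 2: a + d = 13; constraint 3: b + a = 16, and every other listed constraint is also met.

Satisfiable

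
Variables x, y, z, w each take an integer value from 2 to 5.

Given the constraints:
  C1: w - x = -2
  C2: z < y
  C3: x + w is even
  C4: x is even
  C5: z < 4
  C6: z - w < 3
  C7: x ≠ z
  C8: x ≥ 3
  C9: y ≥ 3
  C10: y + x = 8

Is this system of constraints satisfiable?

Try x = 4, y = 4, z = 2, w = 2.
Check constraint 1: w - x = -2; constraint 6: z - w = 0. The remaining constraints are straightforward to verify.

Satisfiable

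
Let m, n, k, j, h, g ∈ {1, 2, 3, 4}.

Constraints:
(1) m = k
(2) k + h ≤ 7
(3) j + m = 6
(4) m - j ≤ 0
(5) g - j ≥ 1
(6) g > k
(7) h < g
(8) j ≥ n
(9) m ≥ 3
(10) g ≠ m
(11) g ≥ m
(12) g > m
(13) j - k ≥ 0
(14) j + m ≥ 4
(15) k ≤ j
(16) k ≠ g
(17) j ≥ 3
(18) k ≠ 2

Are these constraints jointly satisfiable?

Try m = 3, n = 1, k = 3, j = 3, h = 3, g = 4.
Check constraint 2: k + h = 6; constraint 3: j + m = 6. The remaining constraints are straightforward to verify.

Satisfiable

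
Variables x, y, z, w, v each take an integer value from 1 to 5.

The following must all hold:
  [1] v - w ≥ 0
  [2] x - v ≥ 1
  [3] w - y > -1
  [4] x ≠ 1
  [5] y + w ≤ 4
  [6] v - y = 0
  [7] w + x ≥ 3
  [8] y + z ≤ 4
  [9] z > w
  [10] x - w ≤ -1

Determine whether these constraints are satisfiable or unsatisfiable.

Constraints 1, 2, and 10 give v − w ≥ 0, w − x ≥ 1, x − v ≥ 1.
Adding all 3 inequalities: the left sides telescope to 0, and the right sides sum to 0 + 1 + 1 = 2. So 0 ≥ 2, which is false.

Unsatisfiable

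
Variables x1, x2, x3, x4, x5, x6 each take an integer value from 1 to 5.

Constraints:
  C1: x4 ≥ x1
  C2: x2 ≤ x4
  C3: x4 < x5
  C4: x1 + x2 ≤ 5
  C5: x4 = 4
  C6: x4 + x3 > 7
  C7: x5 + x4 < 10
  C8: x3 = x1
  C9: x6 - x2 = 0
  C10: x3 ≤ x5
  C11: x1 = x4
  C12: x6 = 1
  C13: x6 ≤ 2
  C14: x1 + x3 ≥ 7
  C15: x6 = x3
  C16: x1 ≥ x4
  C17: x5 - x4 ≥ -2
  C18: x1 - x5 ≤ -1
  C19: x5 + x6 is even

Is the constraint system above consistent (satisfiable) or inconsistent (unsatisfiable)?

Constraint 12 fixes x6 = 1 and constraint 5 fixes x4 = 4. Constraints 8, 11, and 15 give x6 = x3 = x1 = x4, so x6 = x4. But 1 ≠ 4 — contradiction.

Unsatisfiable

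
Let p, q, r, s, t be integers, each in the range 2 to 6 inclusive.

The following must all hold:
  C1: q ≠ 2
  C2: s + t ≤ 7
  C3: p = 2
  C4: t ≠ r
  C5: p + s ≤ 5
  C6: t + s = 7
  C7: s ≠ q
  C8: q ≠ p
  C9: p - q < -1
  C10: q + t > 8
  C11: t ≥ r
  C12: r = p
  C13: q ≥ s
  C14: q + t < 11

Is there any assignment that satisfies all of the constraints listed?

Satisfiable

Try p = 2, q = 4, r = 2, s = 2, t = 5.
Check constraint 2: s + t = 7; constraint 5: p + s = 4; constraint 6: t + s = 7. The remaining constraints are straightforward to verify.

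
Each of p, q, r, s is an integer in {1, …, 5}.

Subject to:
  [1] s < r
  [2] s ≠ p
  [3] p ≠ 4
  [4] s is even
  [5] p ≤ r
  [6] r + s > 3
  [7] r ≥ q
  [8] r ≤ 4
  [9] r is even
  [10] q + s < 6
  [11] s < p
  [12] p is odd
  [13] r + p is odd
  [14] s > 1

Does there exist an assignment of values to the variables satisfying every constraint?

Satisfiable

Take p = 3, q = 2, r = 4, s = 2. Then constraint 4: s = 2 is even; constraint 6: r + s = 6; constraint 10: q + s = 4, and every other listed constraint is also met.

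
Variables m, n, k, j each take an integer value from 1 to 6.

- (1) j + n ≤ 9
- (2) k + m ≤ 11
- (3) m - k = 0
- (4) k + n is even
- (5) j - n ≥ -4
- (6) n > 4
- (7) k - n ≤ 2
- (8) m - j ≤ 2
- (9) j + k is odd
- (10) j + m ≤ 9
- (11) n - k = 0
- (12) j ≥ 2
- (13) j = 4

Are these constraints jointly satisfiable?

One satisfying assignment is m = 5, n = 5, k = 5, j = 4.
For the less obvious constraints — constraint 1: j + n = 9; constraint 2: k + m = 10; constraint 3: m - k = 0 — and the others hold by inspection.

Satisfiable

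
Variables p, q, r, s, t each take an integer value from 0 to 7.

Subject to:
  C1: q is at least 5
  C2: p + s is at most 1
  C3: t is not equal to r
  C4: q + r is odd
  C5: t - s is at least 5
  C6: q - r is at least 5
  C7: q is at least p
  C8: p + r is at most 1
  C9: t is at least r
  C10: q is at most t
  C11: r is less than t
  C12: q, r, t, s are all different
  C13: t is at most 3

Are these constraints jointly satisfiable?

Unsatisfiable

From constraints 1 and 10: t ≥ q and q ≥ 5, so t ≥ 5. From constraint 13: t ≤ 3. But 3 < 5, so no value of t works.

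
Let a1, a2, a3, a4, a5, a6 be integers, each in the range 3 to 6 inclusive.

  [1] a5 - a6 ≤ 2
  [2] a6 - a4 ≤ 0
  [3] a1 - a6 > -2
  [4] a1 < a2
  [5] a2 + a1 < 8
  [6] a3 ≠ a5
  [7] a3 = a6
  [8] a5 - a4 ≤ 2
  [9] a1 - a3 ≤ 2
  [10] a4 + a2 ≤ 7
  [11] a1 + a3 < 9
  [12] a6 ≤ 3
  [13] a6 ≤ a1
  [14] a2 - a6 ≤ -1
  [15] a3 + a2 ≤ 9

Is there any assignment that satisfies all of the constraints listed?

Constraints 4, 13, and 14 give a2 < a6, a6 ≤ a1, a1 < a2. Chaining: a2 < a6 ≤ a1 < a2, which forces a2 < a2 — impossible.

Unsatisfiable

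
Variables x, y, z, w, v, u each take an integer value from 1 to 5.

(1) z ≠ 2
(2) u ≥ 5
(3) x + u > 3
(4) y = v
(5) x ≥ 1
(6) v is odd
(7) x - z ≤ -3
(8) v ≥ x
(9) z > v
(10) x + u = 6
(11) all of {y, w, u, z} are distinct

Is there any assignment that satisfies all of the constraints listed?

One satisfying assignment is x = 1, y = 3, z = 4, w = 1, v = 3, u = 5.
For the less obvious constraints — constraint 3: x + u = 6; constraint 7: x - z = -3; constraint 10: x + u = 6 — and the others hold by inspection.

Satisfiable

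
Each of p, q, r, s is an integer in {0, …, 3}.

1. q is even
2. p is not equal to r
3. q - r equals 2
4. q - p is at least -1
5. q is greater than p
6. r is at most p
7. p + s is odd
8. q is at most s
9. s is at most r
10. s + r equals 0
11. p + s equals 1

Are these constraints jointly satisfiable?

Unsatisfiable

Constraints 5, 6, 8, and 9 give p < q, q ≤ s, s ≤ r, r ≤ p. Chaining: p < q ≤ s ≤ r ≤ p, which forces p < p — impossible.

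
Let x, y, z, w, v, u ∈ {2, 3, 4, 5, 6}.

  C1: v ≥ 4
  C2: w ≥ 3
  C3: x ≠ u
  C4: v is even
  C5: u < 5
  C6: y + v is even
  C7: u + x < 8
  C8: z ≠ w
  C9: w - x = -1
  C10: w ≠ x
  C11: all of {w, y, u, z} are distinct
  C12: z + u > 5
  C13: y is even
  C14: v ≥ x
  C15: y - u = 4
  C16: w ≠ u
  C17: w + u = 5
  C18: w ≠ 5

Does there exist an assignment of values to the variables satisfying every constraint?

One satisfying assignment is x = 4, y = 6, z = 5, w = 3, v = 6, u = 2.
For the less obvious constraints — constraint 7: u + x = 6; constraint 9: w - x = -1; constraint 12: z + u = 7 — and the others hold by inspection.

Satisfiable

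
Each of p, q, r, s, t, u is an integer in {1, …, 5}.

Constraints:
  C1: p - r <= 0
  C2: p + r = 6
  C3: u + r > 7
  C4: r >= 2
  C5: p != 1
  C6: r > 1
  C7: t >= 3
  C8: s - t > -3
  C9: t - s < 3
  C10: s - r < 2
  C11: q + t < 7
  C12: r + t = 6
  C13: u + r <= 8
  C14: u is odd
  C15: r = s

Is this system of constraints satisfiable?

Satisfiable

Take p = 3, q = 3, r = 3, s = 3, t = 3, u = 5. Then constraint 1: p - r = 0; constraint 2: p + r = 6; constraint 3: u + r = 8, and every other listed constraint is also met.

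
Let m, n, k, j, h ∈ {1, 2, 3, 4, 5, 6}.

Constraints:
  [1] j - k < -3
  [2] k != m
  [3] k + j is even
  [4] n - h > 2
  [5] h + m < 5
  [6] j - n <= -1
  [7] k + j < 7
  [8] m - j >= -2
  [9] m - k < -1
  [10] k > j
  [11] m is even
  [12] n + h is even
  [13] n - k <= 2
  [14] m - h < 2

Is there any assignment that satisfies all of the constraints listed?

Satisfiable

Try m = 2, n = 5, k = 5, j = 1, h = 1.
Check constraint 1: j - k = -4; constraint 4: n - h = 4; constraint 5: h + m = 3. The remaining constraints are straightforward to verify.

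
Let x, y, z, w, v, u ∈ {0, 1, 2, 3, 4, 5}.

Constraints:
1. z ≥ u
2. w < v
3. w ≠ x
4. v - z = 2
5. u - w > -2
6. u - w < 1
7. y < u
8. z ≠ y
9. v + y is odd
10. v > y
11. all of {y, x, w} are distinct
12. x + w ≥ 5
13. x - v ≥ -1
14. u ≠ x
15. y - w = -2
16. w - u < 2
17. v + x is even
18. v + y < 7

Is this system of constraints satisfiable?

Satisfiable

Setting (x, y, z, w, v, u) = (5, 0, 3, 2, 5, 2) satisfies everything: constraint 4: v - z = 2; constraint 5: u - w = 0, and the others follow.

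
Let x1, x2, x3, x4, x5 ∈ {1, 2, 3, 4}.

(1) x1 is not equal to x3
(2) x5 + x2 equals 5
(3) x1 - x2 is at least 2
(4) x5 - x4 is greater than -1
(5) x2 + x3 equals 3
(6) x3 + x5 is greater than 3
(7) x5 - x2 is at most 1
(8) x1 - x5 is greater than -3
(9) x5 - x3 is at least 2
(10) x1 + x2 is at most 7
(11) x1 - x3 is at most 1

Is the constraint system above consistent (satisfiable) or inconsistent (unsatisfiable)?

Unsatisfiable

Constraints 3, 7, 9, and 11 give x5 − x3 ≥ 2, x3 − x1 ≥ -1, x1 − x2 ≥ 2, x2 − x5 ≥ -1.
Adding all 4 inequalities: the left sides telescope to 0, and the right sides sum to 2 + (-1) + 2 + (-1) = 2. So 0 ≥ 2, which is false.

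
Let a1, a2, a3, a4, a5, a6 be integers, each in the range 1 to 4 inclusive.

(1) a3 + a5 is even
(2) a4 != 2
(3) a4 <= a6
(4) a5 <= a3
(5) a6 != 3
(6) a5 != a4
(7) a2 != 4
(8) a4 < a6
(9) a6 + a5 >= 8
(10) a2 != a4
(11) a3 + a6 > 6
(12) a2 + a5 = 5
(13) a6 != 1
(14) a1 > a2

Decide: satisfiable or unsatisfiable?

One satisfying assignment is a1 = 3, a2 = 1, a3 = 4, a4 = 3, a5 = 4, a6 = 4.
For the less obvious constraints — constraint 9: a6 + a5 = 8; constraint 11: a3 + a6 = 8 — and the others hold by inspection.

Satisfiable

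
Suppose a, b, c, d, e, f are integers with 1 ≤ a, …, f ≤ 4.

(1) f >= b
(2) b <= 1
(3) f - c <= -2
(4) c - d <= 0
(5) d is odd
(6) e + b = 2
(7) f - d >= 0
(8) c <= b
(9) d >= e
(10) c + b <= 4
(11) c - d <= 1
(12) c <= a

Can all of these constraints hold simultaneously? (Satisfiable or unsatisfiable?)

Constraints 3, 7, and 11 give f − d ≥ 0, d − c ≥ -1, c − f ≥ 2.
Adding all 3 inequalities: the left sides telescope to 0, and the right sides sum to 0 + (-1) + 2 = 1. So 0 ≥ 1, which is false.

Unsatisfiable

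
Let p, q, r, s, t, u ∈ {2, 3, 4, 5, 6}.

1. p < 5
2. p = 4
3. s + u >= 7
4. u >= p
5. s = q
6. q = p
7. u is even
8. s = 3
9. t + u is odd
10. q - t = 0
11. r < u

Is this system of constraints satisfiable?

Constraint 8 fixes s = 3 and constraint 2 fixes p = 4. Constraints 5 and 6 give s = q = p, so s = p. But 3 ≠ 4 — contradiction.

Unsatisfiable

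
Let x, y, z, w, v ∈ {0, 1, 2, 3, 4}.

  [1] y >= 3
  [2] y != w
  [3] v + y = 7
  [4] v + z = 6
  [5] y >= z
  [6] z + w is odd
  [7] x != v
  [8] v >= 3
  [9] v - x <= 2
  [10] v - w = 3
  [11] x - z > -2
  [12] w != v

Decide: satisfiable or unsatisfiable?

Setting (x, y, z, w, v) = (4, 4, 3, 0, 3) satisfies everything: constraint 3: v + y = 7; constraint 4: v + z = 6, and the others follow.

Satisfiable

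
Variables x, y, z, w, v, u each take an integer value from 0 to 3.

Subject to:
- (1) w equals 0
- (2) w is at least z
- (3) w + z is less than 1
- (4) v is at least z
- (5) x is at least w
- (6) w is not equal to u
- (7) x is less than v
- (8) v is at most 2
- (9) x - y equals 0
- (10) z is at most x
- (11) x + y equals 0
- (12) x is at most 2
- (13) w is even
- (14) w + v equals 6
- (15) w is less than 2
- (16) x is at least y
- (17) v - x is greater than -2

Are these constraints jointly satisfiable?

From constraints 5 and 12: w ≤ x ≤ 2. From constraint 8: v ≤ 2. Hence w + v ≤ 4. But constraint 14 requires w + v = 6, and 6 > 4. Contradiction.

Unsatisfiable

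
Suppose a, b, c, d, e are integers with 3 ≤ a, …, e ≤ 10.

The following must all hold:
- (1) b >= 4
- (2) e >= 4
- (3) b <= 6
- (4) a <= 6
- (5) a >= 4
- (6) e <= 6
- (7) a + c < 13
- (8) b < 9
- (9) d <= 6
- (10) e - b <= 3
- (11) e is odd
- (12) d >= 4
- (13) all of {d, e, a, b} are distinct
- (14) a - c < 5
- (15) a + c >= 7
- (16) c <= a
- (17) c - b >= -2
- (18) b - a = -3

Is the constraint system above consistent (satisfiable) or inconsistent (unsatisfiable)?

Constraints 1, 2, 3, 4, 5, 6, 9, and 12 confine each of d, e, a, b to the 3 values {4, …, 6}.
Constraint 13 requires all 4 of them to be distinct, but only 3 values are available — impossible by the pigeonhole principle.

Unsatisfiable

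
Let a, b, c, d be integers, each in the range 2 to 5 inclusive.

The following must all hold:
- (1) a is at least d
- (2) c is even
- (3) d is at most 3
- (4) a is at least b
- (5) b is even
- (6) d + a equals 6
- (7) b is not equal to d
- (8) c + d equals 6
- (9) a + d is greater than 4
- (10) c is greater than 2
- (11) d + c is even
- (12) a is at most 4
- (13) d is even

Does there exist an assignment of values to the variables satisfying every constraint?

Satisfiable

One satisfying assignment is a = 4, b = 4, c = 4, d = 2.
For the less obvious constraints — constraint 6: d + a = 6; constraint 8: c + d = 6 — and the others hold by inspection.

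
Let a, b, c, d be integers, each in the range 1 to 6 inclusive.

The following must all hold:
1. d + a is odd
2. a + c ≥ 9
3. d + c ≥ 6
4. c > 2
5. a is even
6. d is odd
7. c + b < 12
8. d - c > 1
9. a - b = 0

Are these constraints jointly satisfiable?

The assignment a = 6, b = 6, c = 3, d = 5 works:
  constraint 2 holds since a + c = 9.
  constraint 3 holds since d + c = 8.
  constraint 7 holds since c + b = 9.
The rest check out directly.

Satisfiable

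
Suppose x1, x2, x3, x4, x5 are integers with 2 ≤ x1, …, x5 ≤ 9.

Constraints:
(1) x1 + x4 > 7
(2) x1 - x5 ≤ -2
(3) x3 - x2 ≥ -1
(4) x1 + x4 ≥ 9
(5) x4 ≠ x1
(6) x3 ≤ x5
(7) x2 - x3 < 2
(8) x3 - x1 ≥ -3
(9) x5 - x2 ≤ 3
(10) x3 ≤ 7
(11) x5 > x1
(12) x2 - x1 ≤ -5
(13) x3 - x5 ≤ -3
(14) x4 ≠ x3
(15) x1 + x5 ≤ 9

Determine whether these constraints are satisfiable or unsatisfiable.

Unsatisfiable

Constraints 8, 9, 12, and 13 give x1 − x2 ≥ 5, x2 − x5 ≥ -3, x5 − x3 ≥ 3, x3 − x1 ≥ -3.
Adding all 4 inequalities: the left sides telescope to 0, and the right sides sum to 5 + (-3) + 3 + (-3) = 2. So 0 ≥ 2, which is false.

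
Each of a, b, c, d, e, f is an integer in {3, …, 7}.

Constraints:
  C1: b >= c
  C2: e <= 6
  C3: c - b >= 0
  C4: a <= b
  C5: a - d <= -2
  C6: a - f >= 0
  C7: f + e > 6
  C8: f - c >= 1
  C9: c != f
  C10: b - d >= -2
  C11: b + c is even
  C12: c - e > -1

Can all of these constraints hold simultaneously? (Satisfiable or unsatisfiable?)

Constraints 3, 5, 6, 8, and 10 give a − f ≥ 0, f − c ≥ 1, c − b ≥ 0, b − d ≥ -2, d − a ≥ 2.
Adding all 5 inequalities: the left sides telescope to 0, and the right sides sum to 0 + 1 + 0 + (-2) + 2 = 1. So 0 ≥ 1, which is false.

Unsatisfiable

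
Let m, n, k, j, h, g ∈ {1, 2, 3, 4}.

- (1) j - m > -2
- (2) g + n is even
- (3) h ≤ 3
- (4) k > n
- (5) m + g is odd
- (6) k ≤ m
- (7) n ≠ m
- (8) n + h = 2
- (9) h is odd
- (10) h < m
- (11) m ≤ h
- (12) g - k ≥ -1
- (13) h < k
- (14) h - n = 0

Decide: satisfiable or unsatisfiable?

Unsatisfiable

Constraints 6, 11, and 13 give k ≤ m, m ≤ h, h < k. Chaining: k ≤ m ≤ h < k, which forces k < k — impossible.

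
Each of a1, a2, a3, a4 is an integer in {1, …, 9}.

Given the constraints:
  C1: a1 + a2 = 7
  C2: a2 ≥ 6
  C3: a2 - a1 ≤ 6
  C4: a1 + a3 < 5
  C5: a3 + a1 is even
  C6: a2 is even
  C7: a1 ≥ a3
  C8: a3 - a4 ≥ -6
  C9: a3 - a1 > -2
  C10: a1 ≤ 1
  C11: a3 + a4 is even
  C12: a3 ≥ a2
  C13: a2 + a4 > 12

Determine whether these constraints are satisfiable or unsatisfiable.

Unsatisfiable

From constraints 2 and 12: a3 ≥ a2 and a2 ≥ 6, so a3 ≥ 6. From constraints 7 and 10: a3 ≤ a1 and a1 ≤ 1, so a3 ≤ 1. But 1 < 6, so no value of a3 works.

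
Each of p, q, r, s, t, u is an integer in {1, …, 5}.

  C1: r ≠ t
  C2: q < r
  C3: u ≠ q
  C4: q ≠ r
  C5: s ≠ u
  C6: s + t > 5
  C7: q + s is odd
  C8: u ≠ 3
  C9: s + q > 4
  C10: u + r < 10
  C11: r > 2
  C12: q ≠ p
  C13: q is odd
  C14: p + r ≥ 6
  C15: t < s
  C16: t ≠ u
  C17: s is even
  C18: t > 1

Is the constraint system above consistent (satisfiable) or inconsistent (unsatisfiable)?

One satisfying assignment is p = 2, q = 1, r = 4, s = 4, t = 2, u = 5.
For the less obvious constraints — constraint 6: s + t = 6; constraint 9: s + q = 5 — and the others hold by inspection.

Satisfiable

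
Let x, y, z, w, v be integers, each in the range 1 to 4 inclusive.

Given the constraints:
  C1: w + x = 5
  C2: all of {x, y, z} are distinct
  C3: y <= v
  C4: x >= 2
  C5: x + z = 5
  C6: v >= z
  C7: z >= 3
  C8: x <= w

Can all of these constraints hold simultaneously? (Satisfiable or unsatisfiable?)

Satisfiable

Setting (x, y, z, w, v) = (2, 4, 3, 3, 4) satisfies everything: constraint 1: w + x = 5; constraint 5: x + z = 5, and the others follow.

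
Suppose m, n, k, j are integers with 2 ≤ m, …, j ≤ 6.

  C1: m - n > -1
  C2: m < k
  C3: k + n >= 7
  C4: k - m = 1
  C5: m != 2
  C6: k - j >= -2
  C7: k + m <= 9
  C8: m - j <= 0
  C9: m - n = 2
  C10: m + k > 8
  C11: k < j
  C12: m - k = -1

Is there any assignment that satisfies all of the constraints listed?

Satisfiable

Try m = 4, n = 2, k = 5, j = 6.
Check constraint 1: m - n = 2; constraint 3: k + n = 7; constraint 4: k - m = 1. The remaining constraints are straightforward to verify.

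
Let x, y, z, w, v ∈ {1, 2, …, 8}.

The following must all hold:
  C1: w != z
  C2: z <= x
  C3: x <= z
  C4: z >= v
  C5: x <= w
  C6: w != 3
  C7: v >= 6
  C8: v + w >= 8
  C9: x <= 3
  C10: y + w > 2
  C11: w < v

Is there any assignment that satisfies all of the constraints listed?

From constraints 4 and 7: z ≥ v and v ≥ 6, so z ≥ 6. From constraints 2 and 9: z ≤ x and x ≤ 3, so z ≤ 3. But 3 < 6, so no value of z works.

Unsatisfiable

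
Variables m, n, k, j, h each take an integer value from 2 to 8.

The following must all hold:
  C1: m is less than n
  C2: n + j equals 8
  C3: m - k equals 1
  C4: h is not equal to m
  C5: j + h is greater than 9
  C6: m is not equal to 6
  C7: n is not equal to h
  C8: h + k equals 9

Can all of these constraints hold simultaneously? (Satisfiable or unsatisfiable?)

The assignment m = 3, n = 5, k = 2, j = 3, h = 7 works:
  constraint 2 holds since n + j = 8.
  constraint 3 holds since m - k = 1.
The rest check out directly.

Satisfiable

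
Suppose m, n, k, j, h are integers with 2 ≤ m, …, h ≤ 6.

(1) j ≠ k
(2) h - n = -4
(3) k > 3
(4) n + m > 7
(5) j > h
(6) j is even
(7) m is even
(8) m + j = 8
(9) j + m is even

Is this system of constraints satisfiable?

The assignment m = 2, n = 6, k = 4, j = 6, h = 2 works:
  constraint 2 holds since h - n = -4.
  constraint 4 holds since n + m = 8.
  constraint 8 holds since m + j = 8.
The rest check out directly.

Satisfiable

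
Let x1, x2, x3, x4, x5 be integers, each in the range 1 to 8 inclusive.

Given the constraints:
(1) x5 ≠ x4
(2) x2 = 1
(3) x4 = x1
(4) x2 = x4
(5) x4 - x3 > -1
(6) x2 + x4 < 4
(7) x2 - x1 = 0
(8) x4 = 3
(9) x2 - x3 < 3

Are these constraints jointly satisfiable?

Unsatisfiable

Constraint 2 fixes x2 = 1 and constraint 8 fixes x4 = 3, but constraint 4 requires x2 = x4. Since 1 ≠ 3, contradiction.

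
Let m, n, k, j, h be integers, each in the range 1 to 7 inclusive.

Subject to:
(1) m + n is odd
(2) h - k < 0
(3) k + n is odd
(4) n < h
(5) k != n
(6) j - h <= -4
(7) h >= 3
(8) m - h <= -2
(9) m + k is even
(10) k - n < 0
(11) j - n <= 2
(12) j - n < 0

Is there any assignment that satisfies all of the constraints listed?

Unsatisfiable

Constraints 2, 4, and 10 give n < h, h < k, k < n. Chaining: n < h < k < n, which forces n < n — impossible.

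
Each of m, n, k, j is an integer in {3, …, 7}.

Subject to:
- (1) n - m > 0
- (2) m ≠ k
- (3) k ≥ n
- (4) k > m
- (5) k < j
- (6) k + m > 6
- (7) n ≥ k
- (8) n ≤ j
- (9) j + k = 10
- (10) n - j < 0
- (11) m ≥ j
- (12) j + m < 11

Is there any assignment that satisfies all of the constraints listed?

Unsatisfiable

Constraints 1, 3, 5, and 11 give n ≤ k, k < j, j ≤ m, m < n. Chaining: n ≤ k < j ≤ m < n, which forces n < n — impossible.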